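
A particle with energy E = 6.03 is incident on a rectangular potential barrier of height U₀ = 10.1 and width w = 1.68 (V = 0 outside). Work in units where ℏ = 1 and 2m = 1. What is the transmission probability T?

T = 0.00437

E < U₀: inside the barrier ψ ∝ e^{±κx} with κ = √(2m(U₀ − E))/ℏ = 2.017.
κw = 3.389, sinh(κw) = 14.81.
Matching ψ, ψ′ at both faces gives T = [1 + U₀² sinh²(κw) / (4E(U₀ − E))]⁻¹ = 1/228.8 = 0.00437.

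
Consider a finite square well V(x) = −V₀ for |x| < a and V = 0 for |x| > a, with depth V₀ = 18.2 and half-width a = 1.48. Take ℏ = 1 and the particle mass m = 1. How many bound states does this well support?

N = 6

Define the well-strength parameter z₀ = (a/ℏ)√(2mV₀) = 1.48 × √(2·1·18.2) = 8.929.
A new bound state (alternating even/odd) appears each time z₀ passes a multiple of π/2, so N = ⌊2z₀/π⌋ + 1 = ⌊5.685⌋ + 1 = 6.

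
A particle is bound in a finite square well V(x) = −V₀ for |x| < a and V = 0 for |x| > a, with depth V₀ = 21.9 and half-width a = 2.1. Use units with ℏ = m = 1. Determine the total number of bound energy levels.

Define the well-strength parameter z₀ = (a/ℏ)√(2mV₀) = 2.1 × √(2·1·21.9) = 13.90.
The even/odd transcendental equations gain one root per π/2 in z₀, giving N = 1 + ⌊2z₀/π⌋ = 1 + ⌊8.848⌋ = 9.

N = 9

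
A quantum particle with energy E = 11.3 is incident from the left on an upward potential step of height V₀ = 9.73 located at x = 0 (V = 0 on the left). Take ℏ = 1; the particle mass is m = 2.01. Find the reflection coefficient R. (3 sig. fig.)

R = 0.209

On each side the TISE gives plane waves with k = √(2m(E − V))/ℏ: k₁ = √(2·2.01·11.3) = 6.740, k₂ = √(2·2.01·1.57) = 2.512.
Continuity of ψ and ψ′ at the step yields the reflection amplitude r = (k₁ − k₂)/(k₁ + k₂) = 0.4569; thus R = |r|² = 0.2088, T = 0.7912.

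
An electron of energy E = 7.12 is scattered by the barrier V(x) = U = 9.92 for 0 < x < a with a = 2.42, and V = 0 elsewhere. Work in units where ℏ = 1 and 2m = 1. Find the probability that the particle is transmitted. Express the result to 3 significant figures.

E < U: inside the barrier ψ ∝ e^{±κx} with κ = √(2m(U − E))/ℏ = 1.673.
κa = 4.049, sinh(κa) = 28.67.
The exact tunnelling result is T⁻¹ = 1 + U² sinh²(κa) / [4E(U − E)] = 1016, so T = 0.000985.

T = 0.000985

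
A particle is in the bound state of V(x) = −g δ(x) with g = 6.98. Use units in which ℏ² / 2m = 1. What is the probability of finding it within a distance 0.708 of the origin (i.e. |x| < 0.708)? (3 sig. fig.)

P = 0.993

The normalised bound state is ψ = √κ e^{−κ|x|} with κ = mg/ℏ² = 3.490.
P(|x| < d) = ∫_{−d}^{d} κ e^{−2κ|x|} dx = 1 − e^{−2κd} = 1 − e^{−4.942} = 0.9929.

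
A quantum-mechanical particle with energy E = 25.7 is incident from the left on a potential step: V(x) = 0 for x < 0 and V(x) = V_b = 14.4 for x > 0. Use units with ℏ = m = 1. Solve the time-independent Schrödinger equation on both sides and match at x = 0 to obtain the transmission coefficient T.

T = 0.959

The wavenumbers are k₁ = √(2mE)/ℏ = 7.169 on the left and k₂ = √(2m(E − V_b))/ℏ = 4.754 on the right.
Matching ψ and ψ′ at x = 0 gives r = (k₁ − k₂)/(k₁ + k₂), so R = r² = 0.04104 and T = 1 − R = 0.9590.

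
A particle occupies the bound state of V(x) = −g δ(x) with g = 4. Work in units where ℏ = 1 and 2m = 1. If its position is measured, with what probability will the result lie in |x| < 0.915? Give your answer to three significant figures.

The normalised bound state is ψ = √κ e^{−κ|x|} with κ = mg/ℏ² = 2.000.
P(|x| < d) = ∫_{−d}^{d} κ e^{−2κ|x|} dx = 1 − e^{−2κd} = 1 − e^{−3.660} = 0.9743.

P = 0.974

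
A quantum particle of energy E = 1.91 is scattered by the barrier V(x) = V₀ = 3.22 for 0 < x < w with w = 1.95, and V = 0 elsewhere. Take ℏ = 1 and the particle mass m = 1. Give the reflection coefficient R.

R = 0.993

E < V₀: inside the barrier ψ ∝ e^{±κx} with κ = √(2m(V₀ − E))/ℏ = 1.619.
κw = 3.156, sinh(κw) = 11.72.
Matching ψ, ψ′ at both faces gives T = [1 + V₀² sinh²(κw) / (4E(V₀ − E))]⁻¹ = 1/143.3 = 0.00698.
R = 1 − T = 0.993.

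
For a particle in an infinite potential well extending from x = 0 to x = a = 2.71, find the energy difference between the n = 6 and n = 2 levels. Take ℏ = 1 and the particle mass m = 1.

ΔE = 21.5

E_n = n²π²ℏ²/(2ma²), so ΔE = (6² − 2²) π²ℏ²/(2ma²).
ΔE = 32 × π² / (2 × 1 × 2.71²) = 21.50.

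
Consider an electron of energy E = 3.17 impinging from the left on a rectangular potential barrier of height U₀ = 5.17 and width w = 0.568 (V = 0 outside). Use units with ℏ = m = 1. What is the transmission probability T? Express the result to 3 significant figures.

T = 0.327

E < U₀: inside the barrier ψ ∝ e^{±κx} with κ = √(2m(U₀ − E))/ℏ = 2.000.
κw = 1.136, sinh(κw) = 1.397.
Matching ψ, ψ′ at both faces gives T = [1 + U₀² sinh²(κw) / (4E(U₀ − E))]⁻¹ = 1/3.056 = 0.327.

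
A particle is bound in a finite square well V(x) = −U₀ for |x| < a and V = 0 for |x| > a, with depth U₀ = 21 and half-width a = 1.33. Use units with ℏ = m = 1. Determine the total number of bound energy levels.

Define the well-strength parameter z₀ = (a/ℏ)√(2mU₀) = 1.33 × √(2·1·21) = 8.619.
A new bound state (alternating even/odd) appears each time z₀ passes a multiple of π/2, so N = ⌊2z₀/π⌋ + 1 = ⌊5.487⌋ + 1 = 6.

N = 6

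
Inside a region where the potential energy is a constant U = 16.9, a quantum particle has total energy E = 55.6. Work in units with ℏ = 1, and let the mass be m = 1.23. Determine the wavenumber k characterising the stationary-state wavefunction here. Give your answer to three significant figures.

With E > U the solution is oscillatory, ψ ∝ e^{±ikx} with k = √(2m(E − U))/ℏ.
k = √(2 × 1.23 × 38.7) = 9.757.

k = 9.76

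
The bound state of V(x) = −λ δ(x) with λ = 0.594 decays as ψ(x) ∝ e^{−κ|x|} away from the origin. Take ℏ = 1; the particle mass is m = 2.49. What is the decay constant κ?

Integrating the TISE across x = 0 gives the cusp condition ψ'(0⁺) − ψ'(0⁻) = −(2mλ/ℏ²)ψ(0).
With ψ ∝ e^{−κ|x|} this yields −2κ = −2mλ/ℏ², so κ = mλ/ℏ² = 1.479.

κ = 1.48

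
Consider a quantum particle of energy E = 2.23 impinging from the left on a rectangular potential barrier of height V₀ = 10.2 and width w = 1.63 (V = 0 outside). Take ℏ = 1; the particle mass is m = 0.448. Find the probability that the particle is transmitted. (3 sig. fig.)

Since E < V₀ the interior solution is evanescent with decay constant κ = √(2m(V₀ − E))/ℏ = 2.672.
κw = 4.356, sinh(κw) = 38.96.
The exact tunnelling result is T⁻¹ = 1 + V₀² sinh²(κw) / [4E(V₀ − E)] = 2222, so T = 0.000450.

T = 0.000450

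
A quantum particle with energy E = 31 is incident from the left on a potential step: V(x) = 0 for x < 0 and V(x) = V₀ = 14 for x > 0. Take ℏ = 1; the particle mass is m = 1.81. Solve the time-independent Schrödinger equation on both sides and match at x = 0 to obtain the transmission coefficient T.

The wavenumbers are k₁ = √(2mE)/ℏ = 10.59 on the left and k₂ = √(2m(E − V₀))/ℏ = 7.845 on the right.
Matching ψ and ψ′ at x = 0 gives r = (k₁ − k₂)/(k₁ + k₂), so R = r² = 0.02222 and T = 1 − R = 0.9778.

T = 0.978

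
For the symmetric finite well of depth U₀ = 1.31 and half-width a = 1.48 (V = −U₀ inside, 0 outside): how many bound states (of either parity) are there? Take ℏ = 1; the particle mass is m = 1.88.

N = 3

Define the well-strength parameter z₀ = (a/ℏ)√(2mU₀) = 1.48 × √(2·1.88·1.31) = 3.285.
A new bound state (alternating even/odd) appears each time z₀ passes a multiple of π/2, so N = ⌊2z₀/π⌋ + 1 = ⌊2.091⌋ + 1 = 3.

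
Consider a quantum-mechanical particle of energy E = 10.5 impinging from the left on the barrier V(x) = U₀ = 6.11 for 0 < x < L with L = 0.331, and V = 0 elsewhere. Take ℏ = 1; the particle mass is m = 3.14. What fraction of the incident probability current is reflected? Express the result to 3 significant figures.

R = 0.164

E > U₀: inside the barrier k₂ = √(2m(E − U₀))/ℏ = 5.251, k₂L = 1.738.
Matching at both interfaces gives T⁻¹ = 1 + U₀² sin²(k₂L) / [4E(E − U₀)] = 1.197, hence T = 0.836.
R = 1 − T = 0.164.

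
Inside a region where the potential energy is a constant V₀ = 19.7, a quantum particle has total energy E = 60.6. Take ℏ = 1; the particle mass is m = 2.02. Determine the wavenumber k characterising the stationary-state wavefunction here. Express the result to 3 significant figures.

With E > V₀ the solution is oscillatory, ψ ∝ e^{±ikx} with k = √(2m(E − V₀))/ℏ.
k = √(2 × 2.02 × 40.9) = 12.85.

k = 12.9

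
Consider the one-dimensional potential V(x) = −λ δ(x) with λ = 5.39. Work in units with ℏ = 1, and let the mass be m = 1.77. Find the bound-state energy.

The bound state is ψ(x) = √κ e^{−κ|x|}. The derivative jump ψ'(0⁺) − ψ'(0⁻) = −(2mλ/ℏ²)ψ(0) fixes κ = mλ/ℏ² = 9.540.
Then E = −ℏ²κ²/(2m) = −mλ²/(2ℏ²) = -25.71.

E = -25.7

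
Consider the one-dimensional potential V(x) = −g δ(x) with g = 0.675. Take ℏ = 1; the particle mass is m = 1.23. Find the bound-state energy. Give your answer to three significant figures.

E = -0.280

The bound state is ψ(x) = √κ e^{−κ|x|}. The derivative jump ψ'(0⁺) − ψ'(0⁻) = −(2mg/ℏ²)ψ(0) fixes κ = mg/ℏ² = 0.8303.
Then E = −ℏ²κ²/(2m) = −mg²/(2ℏ²) = -0.2802.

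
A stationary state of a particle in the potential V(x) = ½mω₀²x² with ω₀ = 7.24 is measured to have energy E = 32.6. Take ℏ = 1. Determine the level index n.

n = 4

E_n = ℏω₀(n + ½) ⇒ n = E/(ℏω₀) − ½ = 32.6/7.24 − 0.5 = 4.003 → n = 4.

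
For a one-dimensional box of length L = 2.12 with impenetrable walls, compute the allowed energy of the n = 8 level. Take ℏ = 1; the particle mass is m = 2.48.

E = 28.3

Requiring ψ(0) = ψ(L) = 0 quantises k = nπ/L, hence E_n = ℏ²k²/2m = n²π²ℏ²/(2mL²).
E_8 = 8² × π² / (2 × 2.48 × 2.12²) = 28.34.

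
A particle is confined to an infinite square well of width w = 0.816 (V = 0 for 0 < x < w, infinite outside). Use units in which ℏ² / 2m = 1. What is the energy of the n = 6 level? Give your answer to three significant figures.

E = 534

Requiring ψ(0) = ψ(w) = 0 quantises k = nπ/w, hence E_n = ℏ²k²/2m = n²π²ℏ²/(2mw²).
E_6 = 6² × π² / (2 × 0.5 × 0.816²) = 533.6.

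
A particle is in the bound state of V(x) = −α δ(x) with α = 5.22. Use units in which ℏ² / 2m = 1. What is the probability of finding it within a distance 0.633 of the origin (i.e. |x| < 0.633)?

The normalised bound state is ψ = √κ e^{−κ|x|} with κ = mα/ℏ² = 2.610.
P(|x| < d) = ∫_{−d}^{d} κ e^{−2κ|x|} dx = 1 − e^{−2κd} = 1 − e^{−3.304} = 0.9633.

P = 0.963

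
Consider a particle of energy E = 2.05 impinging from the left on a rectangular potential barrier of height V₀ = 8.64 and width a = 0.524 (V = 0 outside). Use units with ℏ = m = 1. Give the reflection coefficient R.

R = 0.937

Since E < V₀ the interior solution is evanescent with decay constant κ = √(2m(V₀ − E))/ℏ = 3.630.
κa = 1.902, sinh(κa) = 3.276.
Matching ψ, ψ′ at both faces gives T = [1 + V₀² sinh²(κa) / (4E(V₀ − E))]⁻¹ = 1/15.83 = 0.0632.
R = 1 − T = 0.937.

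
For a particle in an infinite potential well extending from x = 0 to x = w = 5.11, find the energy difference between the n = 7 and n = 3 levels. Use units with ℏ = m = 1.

ΔE = 7.56

E_n = n²π²ℏ²/(2mw²), so ΔE = (7² − 3²) π²ℏ²/(2mw²).
ΔE = 40 × π² / (2 × 1 × 5.11²) = 7.559.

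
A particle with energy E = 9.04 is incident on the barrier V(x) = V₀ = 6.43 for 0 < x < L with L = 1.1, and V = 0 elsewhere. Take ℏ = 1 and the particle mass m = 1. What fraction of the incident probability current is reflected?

Above the barrier the interior wavenumber is k₂ = √(2m(E − V₀))/ℏ = 2.285, giving phase k₂L = 2.513.
T = [1 + V₀² sin²(k₂L) / (4E(E − V₀))]⁻¹ = 1/1.151 = 0.869.
R = 1 − T = 0.131.

R = 0.131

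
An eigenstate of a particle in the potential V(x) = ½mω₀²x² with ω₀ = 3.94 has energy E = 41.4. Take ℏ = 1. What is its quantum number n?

E_n = ℏω₀(n + ½) ⇒ n = E/(ℏω₀) − ½ = 41.4/3.94 − 0.5 = 10.008 → n = 10.

n = 10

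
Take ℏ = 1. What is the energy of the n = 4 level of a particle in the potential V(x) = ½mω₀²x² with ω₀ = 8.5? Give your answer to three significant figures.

E = 38.3

The oscillator eigenvalues are E_n = ℏω₀(n + ½), so E_4 = 8.5 × 4.5 = 38.25.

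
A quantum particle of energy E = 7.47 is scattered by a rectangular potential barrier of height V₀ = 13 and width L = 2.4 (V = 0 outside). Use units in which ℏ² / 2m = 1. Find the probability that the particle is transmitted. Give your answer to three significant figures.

Since E < V₀ the interior solution is evanescent with decay constant κ = √(2m(V₀ − E))/ℏ = 2.352.
κL = 5.644, sinh(κL) = 141.3.
Matching ψ, ψ′ at both faces gives T = [1 + V₀² sinh²(κL) / (4E(V₀ − E))]⁻¹ = 1/20410 = 0.0000490.

T = 0.0000490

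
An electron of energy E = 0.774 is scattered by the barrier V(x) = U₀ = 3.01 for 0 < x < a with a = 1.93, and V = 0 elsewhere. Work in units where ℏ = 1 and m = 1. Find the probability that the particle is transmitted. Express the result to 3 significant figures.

T = 0.000871

Since E < U₀ the interior solution is evanescent with decay constant κ = √(2m(U₀ − E))/ℏ = 2.115.
κa = 4.081, sinh(κa) = 29.61.
The exact tunnelling result is T⁻¹ = 1 + U₀² sinh²(κa) / [4E(U₀ − E)] = 1148, so T = 0.000871.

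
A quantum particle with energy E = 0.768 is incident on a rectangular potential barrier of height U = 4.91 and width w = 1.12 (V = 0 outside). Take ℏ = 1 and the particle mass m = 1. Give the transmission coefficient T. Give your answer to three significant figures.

E < U: inside the barrier ψ ∝ e^{±κx} with κ = √(2m(U − E))/ℏ = 2.878.
κw = 3.224, sinh(κw) = 12.54.
Matching ψ, ψ′ at both faces gives T = [1 + U² sinh²(κw) / (4E(U − E))]⁻¹ = 1/298.9 = 0.00335.

T = 0.00335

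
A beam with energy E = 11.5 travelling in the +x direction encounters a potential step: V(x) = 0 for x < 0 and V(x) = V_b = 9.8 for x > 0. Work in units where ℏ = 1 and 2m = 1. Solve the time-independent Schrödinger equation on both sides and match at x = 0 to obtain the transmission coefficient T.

On each side the TISE gives plane waves with k = √(2m(E − V))/ℏ: k₁ = √(2·½·11.5) = 3.391, k₂ = √(2·½·1.7) = 1.304.
Matching ψ and ψ′ at x = 0 gives r = (k₁ − k₂)/(k₁ + k₂), so R = r² = 0.1977 and T = 1 − R = 0.8023.

T = 0.802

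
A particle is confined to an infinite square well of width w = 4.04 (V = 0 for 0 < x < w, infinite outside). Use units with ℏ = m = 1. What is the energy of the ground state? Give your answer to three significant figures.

Requiring ψ(0) = ψ(w) = 0 quantises k = nπ/w, hence E_n = ℏ²k²/2m = n²π²ℏ²/(2mw²).
E_1 = 1² × π² / (2 × 1 × 4.04²) = 0.3023.

E = 0.302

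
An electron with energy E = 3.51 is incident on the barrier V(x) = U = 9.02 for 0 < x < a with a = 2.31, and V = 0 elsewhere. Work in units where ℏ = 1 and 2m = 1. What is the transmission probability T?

E < U: inside the barrier ψ ∝ e^{±κx} with κ = √(2m(U − E))/ℏ = 2.347.
κa = 5.422, sinh(κa) = 113.2.
Matching ψ, ψ′ at both faces gives T = [1 + U² sinh²(κa) / (4E(U − E))]⁻¹ = 1/13480 = 0.0000742.

T = 0.0000742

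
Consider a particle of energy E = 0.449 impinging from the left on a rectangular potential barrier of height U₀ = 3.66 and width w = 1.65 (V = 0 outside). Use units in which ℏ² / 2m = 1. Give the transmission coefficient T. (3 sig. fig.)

Since E < U₀ the interior solution is evanescent with decay constant κ = √(2m(U₀ − E))/ℏ = 1.792.
κw = 2.957, sinh(κw) = 9.591.
Matching ψ, ψ′ at both faces gives T = [1 + U₀² sinh²(κw) / (4E(U₀ − E))]⁻¹ = 1/214.7 = 0.00466.

T = 0.00466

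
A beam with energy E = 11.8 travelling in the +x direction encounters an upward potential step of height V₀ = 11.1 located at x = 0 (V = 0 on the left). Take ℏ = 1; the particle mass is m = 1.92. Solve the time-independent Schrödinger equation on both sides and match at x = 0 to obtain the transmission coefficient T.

The wavenumbers are k₁ = √(2mE)/ℏ = 6.731 on the left and k₂ = √(2m(E − V₀))/ℏ = 1.640 on the right.
Matching ψ and ψ′ at x = 0 gives r = (k₁ − k₂)/(k₁ + k₂), so R = r² = 0.3700 and T = 1 − R = 0.6300.

T = 0.630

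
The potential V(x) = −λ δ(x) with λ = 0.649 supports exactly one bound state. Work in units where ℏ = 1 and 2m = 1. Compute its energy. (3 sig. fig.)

E = -0.105

The bound state is ψ(x) = √κ e^{−κ|x|}. The derivative jump ψ'(0⁺) − ψ'(0⁻) = −(2mλ/ℏ²)ψ(0) fixes κ = mλ/ℏ² = 0.3245.
Then E = −ℏ²κ²/(2m) = −mλ²/(2ℏ²) = -0.1053.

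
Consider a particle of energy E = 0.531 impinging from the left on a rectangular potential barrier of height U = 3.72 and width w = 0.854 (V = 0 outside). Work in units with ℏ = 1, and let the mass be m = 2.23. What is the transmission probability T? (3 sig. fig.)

T = 0.00312

E < U: inside the barrier ψ ∝ e^{±κx} with κ = √(2m(U − E))/ℏ = 3.771.
κw = 3.221, sinh(κw) = 12.50.
Matching ψ, ψ′ at both faces gives T = [1 + U² sinh²(κw) / (4E(U − E))]⁻¹ = 1/320.4 = 0.00312.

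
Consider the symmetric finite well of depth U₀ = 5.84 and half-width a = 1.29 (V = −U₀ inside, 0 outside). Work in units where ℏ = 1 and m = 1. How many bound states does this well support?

Define the well-strength parameter z₀ = (a/ℏ)√(2mU₀) = 1.29 × √(2·1·5.84) = 4.409.
The even/odd transcendental equations gain one root per π/2 in z₀, giving N = 1 + ⌊2z₀/π⌋ = 1 + ⌊2.807⌋ = 3.

N = 3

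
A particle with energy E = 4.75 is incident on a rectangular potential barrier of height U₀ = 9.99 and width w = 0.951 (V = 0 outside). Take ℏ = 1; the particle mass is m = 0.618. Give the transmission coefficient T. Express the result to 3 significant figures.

T = 0.0310

Since E < U₀ the interior solution is evanescent with decay constant κ = √(2m(U₀ − E))/ℏ = 2.545.
κw = 2.420, sinh(κw) = 5.580.
Matching ψ, ψ′ at both faces gives T = [1 + U₀² sinh²(κw) / (4E(U₀ − E))]⁻¹ = 1/32.21 = 0.0310.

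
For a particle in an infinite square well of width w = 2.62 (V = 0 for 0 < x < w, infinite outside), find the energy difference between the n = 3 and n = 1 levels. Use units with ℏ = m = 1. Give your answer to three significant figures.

ΔE = 5.75

E_n = n²π²ℏ²/(2mw²), so ΔE = (3² − 1²) π²ℏ²/(2mw²).
ΔE = 8 × π² / (2 × 1 × 2.62²) = 5.751.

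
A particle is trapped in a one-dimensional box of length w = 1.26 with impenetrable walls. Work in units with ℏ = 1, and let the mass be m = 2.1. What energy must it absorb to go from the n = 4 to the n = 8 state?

E_n = n²π²ℏ²/(2mw²), so ΔE = (8² − 4²) π²ℏ²/(2mw²).
ΔE = 48 × π² / (2 × 2.1 × 1.26²) = 71.05.

ΔE = 71.0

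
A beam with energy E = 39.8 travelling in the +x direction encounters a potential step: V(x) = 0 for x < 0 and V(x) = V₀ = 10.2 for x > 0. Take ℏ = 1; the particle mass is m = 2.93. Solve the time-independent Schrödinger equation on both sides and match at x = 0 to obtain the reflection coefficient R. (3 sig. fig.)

R = 0.00546

The wavenumbers are k₁ = √(2mE)/ℏ = 15.27 on the left and k₂ = √(2m(E − V₀))/ℏ = 13.17 on the right.
Matching ψ and ψ′ at x = 0 gives r = (k₁ − k₂)/(k₁ + k₂), so R = r² = 0.005459 and T = 1 − R = 0.9945.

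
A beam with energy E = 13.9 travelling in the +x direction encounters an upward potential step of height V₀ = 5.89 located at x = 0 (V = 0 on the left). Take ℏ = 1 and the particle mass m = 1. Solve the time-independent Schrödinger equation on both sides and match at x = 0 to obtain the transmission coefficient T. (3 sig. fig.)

The wavenumbers are k₁ = √(2mE)/ℏ = 5.273 on the left and k₂ = √(2m(E − V₀))/ℏ = 4.002 on the right.
Continuity of ψ and ψ′ at the step yields the reflection amplitude r = (k₁ − k₂)/(k₁ + k₂) = 0.1369; thus R = |r|² = 0.01875, T = 0.9812.

T = 0.981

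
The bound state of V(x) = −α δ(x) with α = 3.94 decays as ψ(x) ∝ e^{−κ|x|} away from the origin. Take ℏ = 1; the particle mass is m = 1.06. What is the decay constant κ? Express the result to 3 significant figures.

κ = 4.18

Integrating the TISE across x = 0 gives the cusp condition ψ'(0⁺) − ψ'(0⁻) = −(2mα/ℏ²)ψ(0).
With ψ ∝ e^{−κ|x|} this yields −2κ = −2mα/ℏ², so κ = mα/ℏ² = 4.176.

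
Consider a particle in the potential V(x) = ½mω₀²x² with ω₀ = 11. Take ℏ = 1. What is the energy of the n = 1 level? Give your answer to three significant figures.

Using E_n = (n + ½)ℏω₀: E_1 = 1.5 × 11 = 16.50.

E = 16.5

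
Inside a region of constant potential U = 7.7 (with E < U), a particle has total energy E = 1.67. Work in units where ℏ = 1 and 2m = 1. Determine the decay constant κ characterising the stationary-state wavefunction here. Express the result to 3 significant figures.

κ = 2.46

Since E < U the TISE in this region is ψ'' = κ²ψ with κ = √(2m(U − E))/ℏ.
κ = √(2 × 0.5 × 6.03) = 2.456.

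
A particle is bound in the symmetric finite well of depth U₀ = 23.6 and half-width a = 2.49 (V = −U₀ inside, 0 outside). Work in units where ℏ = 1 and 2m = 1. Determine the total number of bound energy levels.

N = 8

Define the well-strength parameter z₀ = (a/ℏ)√(2mU₀) = 2.49 × √(2·0.5·23.6) = 12.10.
The even/odd transcendental equations gain one root per π/2 in z₀, giving N = 1 + ⌊2z₀/π⌋ = 1 + ⌊7.701⌋ = 8.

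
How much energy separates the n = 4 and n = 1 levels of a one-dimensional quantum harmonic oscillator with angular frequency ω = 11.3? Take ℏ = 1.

E_n = ℏω(n + ½), so ΔE = (4 − 1) ℏω = 3 × 11.3 = 33.90.

ΔE = 33.9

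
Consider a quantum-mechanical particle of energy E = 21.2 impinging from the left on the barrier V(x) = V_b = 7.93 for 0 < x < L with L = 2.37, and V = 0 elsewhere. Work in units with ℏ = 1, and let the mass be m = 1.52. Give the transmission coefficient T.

T = 0.980

Above the barrier the interior wavenumber is k₂ = √(2m(E − V_b))/ℏ = 6.351, giving phase k₂L = 15.05.
Matching at both interfaces gives T⁻¹ = 1 + V_b² sin²(k₂L) / [4E(E − V_b)] = 1.021, hence T = 0.980.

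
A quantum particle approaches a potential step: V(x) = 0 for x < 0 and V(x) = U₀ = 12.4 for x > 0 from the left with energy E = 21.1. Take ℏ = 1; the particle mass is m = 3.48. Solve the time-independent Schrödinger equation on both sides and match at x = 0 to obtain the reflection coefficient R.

The wavenumbers are k₁ = √(2mE)/ℏ = 12.12 on the left and k₂ = √(2m(E − U₀))/ℏ = 7.782 on the right.
Matching ψ and ψ′ at x = 0 gives r = (k₁ − k₂)/(k₁ + k₂), so R = r² = 0.04750 and T = 1 − R = 0.9525.

R = 0.0475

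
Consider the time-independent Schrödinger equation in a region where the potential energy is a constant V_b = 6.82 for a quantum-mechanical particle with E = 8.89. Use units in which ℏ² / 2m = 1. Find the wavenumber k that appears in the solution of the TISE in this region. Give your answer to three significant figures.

k = 1.44

With E > V_b the solution is oscillatory, ψ ∝ e^{±ikx} with k = √(2m(E − V_b))/ℏ.
k = √(2 × 0.5 × 2.07) = 1.439.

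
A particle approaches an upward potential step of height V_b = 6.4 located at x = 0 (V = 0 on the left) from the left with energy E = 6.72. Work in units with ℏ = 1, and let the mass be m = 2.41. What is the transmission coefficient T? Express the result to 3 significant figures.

T = 0.588

On each side the TISE gives plane waves with k = √(2m(E − V))/ℏ: k₁ = √(2·2.41·6.72) = 5.691, k₂ = √(2·2.41·0.32) = 1.242.
Matching ψ and ψ′ at x = 0 gives r = (k₁ − k₂)/(k₁ + k₂), so R = r² = 0.4118 and T = 1 − R = 0.5882.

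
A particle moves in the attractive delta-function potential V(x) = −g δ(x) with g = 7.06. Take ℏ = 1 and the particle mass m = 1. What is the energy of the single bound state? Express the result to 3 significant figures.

E = -24.9

For x ≠ 0 the bound state is ψ ∝ e^{−κ|x|}; integrating the TISE across the delta gives the cusp condition 2κ = 2mg/ℏ², so κ = 7.060.
Then E = −ℏ²κ²/(2m) = −mg²/(2ℏ²) = -24.92.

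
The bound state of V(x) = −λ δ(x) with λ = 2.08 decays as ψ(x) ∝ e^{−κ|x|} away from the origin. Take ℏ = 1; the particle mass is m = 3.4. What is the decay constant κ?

κ = 7.07

Integrating the TISE across x = 0 gives the cusp condition ψ'(0⁺) − ψ'(0⁻) = −(2mλ/ℏ²)ψ(0).
With ψ ∝ e^{−κ|x|} this yields −2κ = −2mλ/ℏ², so κ = mλ/ℏ² = 7.072.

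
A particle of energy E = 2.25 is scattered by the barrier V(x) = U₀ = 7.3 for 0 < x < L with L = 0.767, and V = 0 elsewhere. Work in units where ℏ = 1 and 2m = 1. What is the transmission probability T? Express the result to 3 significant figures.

T = 0.104

E < U₀: inside the barrier ψ ∝ e^{±κx} with κ = √(2m(U₀ − E))/ℏ = 2.247.
κL = 1.724, sinh(κL) = 2.713.
Matching ψ, ψ′ at both faces gives T = [1 + U₀² sinh²(κL) / (4E(U₀ − E))]⁻¹ = 1/9.631 = 0.104.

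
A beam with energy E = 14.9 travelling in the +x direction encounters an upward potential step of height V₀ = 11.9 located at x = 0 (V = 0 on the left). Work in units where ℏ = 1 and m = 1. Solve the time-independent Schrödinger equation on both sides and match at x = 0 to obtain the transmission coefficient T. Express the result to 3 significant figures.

T = 0.855

The wavenumbers are k₁ = √(2mE)/ℏ = 5.459 on the left and k₂ = √(2m(E − V₀))/ℏ = 2.449 on the right.
Continuity of ψ and ψ′ at the step yields the reflection amplitude r = (k₁ − k₂)/(k₁ + k₂) = 0.3805; thus R = |r|² = 0.1448, T = 0.8552.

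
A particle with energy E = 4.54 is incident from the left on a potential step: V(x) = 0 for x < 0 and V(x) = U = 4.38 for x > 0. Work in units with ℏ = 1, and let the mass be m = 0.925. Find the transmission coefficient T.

On each side the TISE gives plane waves with k = √(2m(E − V))/ℏ: k₁ = √(2·0.925·4.54) = 2.898, k₂ = √(2·0.925·0.16) = 0.5441.
Matching ψ and ψ′ at x = 0 gives r = (k₁ − k₂)/(k₁ + k₂), so R = r² = 0.4677 and T = 1 − R = 0.5323.

T = 0.532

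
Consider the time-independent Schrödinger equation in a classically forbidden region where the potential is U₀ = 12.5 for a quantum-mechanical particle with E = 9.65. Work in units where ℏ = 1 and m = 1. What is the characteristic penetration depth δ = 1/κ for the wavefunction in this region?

δ = 0.419

Since E < U₀ the TISE in this region is ψ'' = κ²ψ with κ = √(2m(U₀ − E))/ℏ.
κ = √(2 × 1 × 2.85) = 2.387. The penetration depth is δ = 1/κ = 0.419.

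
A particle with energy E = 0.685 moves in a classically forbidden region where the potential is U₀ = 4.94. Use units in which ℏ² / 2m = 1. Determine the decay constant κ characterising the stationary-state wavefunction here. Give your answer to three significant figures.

κ = 2.06

Since E < U₀ the TISE in this region is ψ'' = κ²ψ with κ = √(2m(U₀ − E))/ℏ.
κ = √(2 × 0.5 × 4.255) = 2.063.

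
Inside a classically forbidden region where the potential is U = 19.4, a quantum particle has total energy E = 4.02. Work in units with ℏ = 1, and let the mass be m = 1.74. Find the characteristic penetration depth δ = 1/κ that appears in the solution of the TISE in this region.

Since E < U the TISE in this region is ψ'' = κ²ψ with κ = √(2m(U − E))/ℏ.
κ = √(2 × 1.74 × 15.38) = 7.316. The penetration depth is δ = 1/κ = 0.137.

δ = 0.137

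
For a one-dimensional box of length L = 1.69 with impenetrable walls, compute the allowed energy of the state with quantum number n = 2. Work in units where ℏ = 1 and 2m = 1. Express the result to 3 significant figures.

Requiring ψ(0) = ψ(L) = 0 quantises k = nπ/L, hence E_n = ℏ²k²/2m = n²π²ℏ²/(2mL²).
E_2 = 2² × π² / (2 × 0.5 × 1.69²) = 13.82.

E = 13.8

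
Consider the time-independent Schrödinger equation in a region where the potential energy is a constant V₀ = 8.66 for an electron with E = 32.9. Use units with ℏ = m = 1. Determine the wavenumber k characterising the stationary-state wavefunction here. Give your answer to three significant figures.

k = 6.96

With E > V₀ the solution is oscillatory, ψ ∝ e^{±ikx} with k = √(2m(E − V₀))/ℏ.
k = √(2 × 1 × 24.24) = 6.963.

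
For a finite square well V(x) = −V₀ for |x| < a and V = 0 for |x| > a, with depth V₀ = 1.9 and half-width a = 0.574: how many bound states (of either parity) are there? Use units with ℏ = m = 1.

N = 1

Define the well-strength parameter z₀ = (a/ℏ)√(2mV₀) = 0.574 × √(2·1·1.9) = 1.119.
A new bound state (alternating even/odd) appears each time z₀ passes a multiple of π/2, so N = ⌊2z₀/π⌋ + 1 = ⌊0.7123⌋ + 1 = 1.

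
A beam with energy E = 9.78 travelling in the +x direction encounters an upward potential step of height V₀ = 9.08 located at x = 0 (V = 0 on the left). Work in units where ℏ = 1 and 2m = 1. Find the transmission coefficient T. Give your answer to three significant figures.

The wavenumbers are k₁ = √(2mE)/ℏ = 3.127 on the left and k₂ = √(2m(E − V₀))/ℏ = 0.8367 on the right.
Continuity of ψ and ψ′ at the step yields the reflection amplitude r = (k₁ − k₂)/(k₁ + k₂) = 0.5779; thus R = |r|² = 0.3339, T = 0.6661.

T = 0.666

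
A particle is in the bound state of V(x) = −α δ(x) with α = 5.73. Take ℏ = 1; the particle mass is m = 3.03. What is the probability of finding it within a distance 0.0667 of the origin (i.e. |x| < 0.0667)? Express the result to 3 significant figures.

The normalised bound state is ψ = √κ e^{−κ|x|} with κ = mα/ℏ² = 17.36.
P(|x| < d) = ∫_{−d}^{d} κ e^{−2κ|x|} dx = 1 − e^{−2κd} = 1 − e^{−2.316} = 0.9013.

P = 0.901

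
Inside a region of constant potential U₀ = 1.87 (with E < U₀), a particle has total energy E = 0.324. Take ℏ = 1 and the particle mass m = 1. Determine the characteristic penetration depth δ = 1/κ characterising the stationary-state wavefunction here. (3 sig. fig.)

Since E < U₀ the TISE in this region is ψ'' = κ²ψ with κ = √(2m(U₀ − E))/ℏ.
κ = √(2 × 1 × 1.546) = 1.758. The penetration depth is δ = 1/κ = 0.569.

δ = 0.569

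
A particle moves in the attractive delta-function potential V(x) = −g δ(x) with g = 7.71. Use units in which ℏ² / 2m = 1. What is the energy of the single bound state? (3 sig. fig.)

For x ≠ 0 the bound state is ψ ∝ e^{−κ|x|}; integrating the TISE across the delta gives the cusp condition 2κ = 2mg/ℏ², so κ = 3.855.
Then E = −ℏ²κ²/(2m) = −mg²/(2ℏ²) = -14.86.

E = -14.9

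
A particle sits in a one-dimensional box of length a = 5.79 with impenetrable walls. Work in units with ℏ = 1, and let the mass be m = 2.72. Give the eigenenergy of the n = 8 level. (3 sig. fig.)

Requiring ψ(0) = ψ(a) = 0 quantises k = nπ/a, hence E_n = ℏ²k²/2m = n²π²ℏ²/(2ma²).
E_8 = 8² × π² / (2 × 2.72 × 5.79²) = 3.464.

E = 3.46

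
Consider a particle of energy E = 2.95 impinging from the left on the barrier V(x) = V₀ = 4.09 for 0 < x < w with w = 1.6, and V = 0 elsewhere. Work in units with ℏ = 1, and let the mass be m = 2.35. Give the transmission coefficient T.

E < V₀: inside the barrier ψ ∝ e^{±κx} with κ = √(2m(V₀ − E))/ℏ = 2.315.
κw = 3.704, sinh(κw) = 20.28.
Matching ψ, ψ′ at both faces gives T = [1 + V₀² sinh²(κw) / (4E(V₀ − E))]⁻¹ = 1/512.6 = 0.00195.

T = 0.00195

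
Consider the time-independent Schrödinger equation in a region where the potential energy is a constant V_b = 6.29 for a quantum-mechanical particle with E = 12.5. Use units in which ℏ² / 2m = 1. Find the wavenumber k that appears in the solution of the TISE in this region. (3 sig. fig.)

k = 2.49

With E > V_b the solution is oscillatory, ψ ∝ e^{±ikx} with k = √(2m(E − V_b))/ℏ.
k = √(2 × 0.5 × 6.21) = 2.492.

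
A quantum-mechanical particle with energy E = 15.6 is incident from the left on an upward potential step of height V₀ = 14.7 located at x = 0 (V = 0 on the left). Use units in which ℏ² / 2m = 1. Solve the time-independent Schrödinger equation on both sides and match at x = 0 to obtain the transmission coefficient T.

T = 0.625

On each side the TISE gives plane waves with k = √(2m(E − V))/ℏ: k₁ = √(2·½·15.6) = 3.950, k₂ = √(2·½·0.9) = 0.9487.
Matching ψ and ψ′ at x = 0 gives r = (k₁ − k₂)/(k₁ + k₂), so R = r² = 0.3753 and T = 1 − R = 0.6247.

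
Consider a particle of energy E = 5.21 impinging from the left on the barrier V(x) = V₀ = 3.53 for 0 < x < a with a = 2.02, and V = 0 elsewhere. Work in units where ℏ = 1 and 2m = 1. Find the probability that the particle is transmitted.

E > V₀: inside the barrier k₂ = √(2m(E − V₀))/ℏ = 1.296, k₂a = 2.618.
Matching at both interfaces gives T⁻¹ = 1 + V₀² sin²(k₂a) / [4E(E − V₀)] = 1.089, hence T = 0.918.

T = 0.918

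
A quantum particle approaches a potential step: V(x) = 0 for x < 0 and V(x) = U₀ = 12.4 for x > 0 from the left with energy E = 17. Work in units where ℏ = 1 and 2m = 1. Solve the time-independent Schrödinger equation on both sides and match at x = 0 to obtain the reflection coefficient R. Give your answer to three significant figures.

On each side the TISE gives plane waves with k = √(2m(E − V))/ℏ: k₁ = √(2·½·17) = 4.123, k₂ = √(2·½·4.6) = 2.145.
Matching ψ and ψ′ at x = 0 gives r = (k₁ − k₂)/(k₁ + k₂), so R = r² = 0.09962 and T = 1 − R = 0.9004.

R = 0.0996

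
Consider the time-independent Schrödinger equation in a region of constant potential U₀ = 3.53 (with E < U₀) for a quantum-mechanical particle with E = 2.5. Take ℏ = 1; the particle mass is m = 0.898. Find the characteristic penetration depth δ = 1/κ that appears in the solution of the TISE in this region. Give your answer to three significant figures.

δ = 0.735

Since E < U₀ the TISE in this region is ψ'' = κ²ψ with κ = √(2m(U₀ − E))/ℏ.
κ = √(2 × 0.898 × 1.03) = 1.360. The penetration depth is δ = 1/κ = 0.735.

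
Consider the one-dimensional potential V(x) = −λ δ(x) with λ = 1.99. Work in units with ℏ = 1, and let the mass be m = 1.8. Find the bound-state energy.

E = -3.56

The bound state is ψ(x) = √κ e^{−κ|x|}. The derivative jump ψ'(0⁺) − ψ'(0⁻) = −(2mλ/ℏ²)ψ(0) fixes κ = mλ/ℏ² = 3.582.
Then E = −ℏ²κ²/(2m) = −mλ²/(2ℏ²) = -3.564.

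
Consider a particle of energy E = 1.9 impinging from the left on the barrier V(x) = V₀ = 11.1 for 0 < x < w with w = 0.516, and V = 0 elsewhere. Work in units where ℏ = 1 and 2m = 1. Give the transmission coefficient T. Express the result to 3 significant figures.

T = 0.0979

Since E < V₀ the interior solution is evanescent with decay constant κ = √(2m(V₀ − E))/ℏ = 3.033.
κw = 1.565, sinh(κw) = 2.287.
Matching ψ, ψ′ at both faces gives T = [1 + V₀² sinh²(κw) / (4E(V₀ − E))]⁻¹ = 1/10.22 = 0.0979.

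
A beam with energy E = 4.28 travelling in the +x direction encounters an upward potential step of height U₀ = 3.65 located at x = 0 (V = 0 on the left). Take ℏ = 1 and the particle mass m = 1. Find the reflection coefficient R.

R = 0.198

On each side the TISE gives plane waves with k = √(2m(E − V))/ℏ: k₁ = √(2·1·4.28) = 2.926, k₂ = √(2·1·0.63) = 1.122.
Continuity of ψ and ψ′ at the step yields the reflection amplitude r = (k₁ − k₂)/(k₁ + k₂) = 0.4454; thus R = |r|² = 0.1984, T = 0.8016.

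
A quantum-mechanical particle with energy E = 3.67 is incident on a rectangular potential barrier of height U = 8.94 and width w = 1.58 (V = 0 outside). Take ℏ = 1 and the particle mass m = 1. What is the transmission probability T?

E < U: inside the barrier ψ ∝ e^{±κx} with κ = √(2m(U − E))/ℏ = 3.247.
κw = 5.130, sinh(κw) = 84.47.
The exact tunnelling result is T⁻¹ = 1 + U² sinh²(κw) / [4E(U − E)] = 7372, so T = 0.000136.

T = 0.000136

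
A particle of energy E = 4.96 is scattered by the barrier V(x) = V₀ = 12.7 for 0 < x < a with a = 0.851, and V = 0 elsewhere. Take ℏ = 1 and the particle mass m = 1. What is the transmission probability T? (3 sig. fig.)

Since E < V₀ the interior solution is evanescent with decay constant κ = √(2m(V₀ − E))/ℏ = 3.934.
κa = 3.348, sinh(κa) = 14.21.
Matching ψ, ψ′ at both faces gives T = [1 + V₀² sinh²(κa) / (4E(V₀ − E))]⁻¹ = 1/213.0 = 0.00469.

T = 0.00469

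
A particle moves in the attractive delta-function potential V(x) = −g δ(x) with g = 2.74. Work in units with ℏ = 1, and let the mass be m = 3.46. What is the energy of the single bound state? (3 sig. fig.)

E = -13.0

For x ≠ 0 the bound state is ψ ∝ e^{−κ|x|}; integrating the TISE across the delta gives the cusp condition 2κ = 2mg/ℏ², so κ = 9.480.
Then E = −ℏ²κ²/(2m) = −mg²/(2ℏ²) = -12.99.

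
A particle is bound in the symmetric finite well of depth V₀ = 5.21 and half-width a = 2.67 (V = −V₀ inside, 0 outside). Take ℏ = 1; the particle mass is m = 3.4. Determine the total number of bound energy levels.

Define the well-strength parameter z₀ = (a/ℏ)√(2mV₀) = 2.67 × √(2·3.4·5.21) = 15.89.
A new bound state (alternating even/odd) appears each time z₀ passes a multiple of π/2, so N = ⌊2z₀/π⌋ + 1 = ⌊10.12⌋ + 1 = 11.

N = 11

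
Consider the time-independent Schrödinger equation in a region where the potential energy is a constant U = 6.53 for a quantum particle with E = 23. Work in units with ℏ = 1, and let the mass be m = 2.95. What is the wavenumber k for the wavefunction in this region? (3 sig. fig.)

k = 9.86

With E > U the solution is oscillatory, ψ ∝ e^{±ikx} with k = √(2m(E − U))/ℏ.
k = √(2 × 2.95 × 16.47) = 9.858.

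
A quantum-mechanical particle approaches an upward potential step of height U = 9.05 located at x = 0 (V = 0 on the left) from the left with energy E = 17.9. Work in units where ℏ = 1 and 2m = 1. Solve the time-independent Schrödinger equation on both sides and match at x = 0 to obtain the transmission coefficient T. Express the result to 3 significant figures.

The wavenumbers are k₁ = √(2mE)/ℏ = 4.231 on the left and k₂ = √(2m(E − U))/ℏ = 2.975 on the right.
Matching ψ and ψ′ at x = 0 gives r = (k₁ − k₂)/(k₁ + k₂), so R = r² = 0.03038 and T = 1 − R = 0.9696.

T = 0.970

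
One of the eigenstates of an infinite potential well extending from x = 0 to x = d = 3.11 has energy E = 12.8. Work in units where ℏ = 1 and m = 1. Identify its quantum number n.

For an infinite well E_n = n²π²ℏ²/(2md²), so n = (d/πℏ)√(2mE).
n = (3.11/π) × √(2 × 1 × 12.8) = 5.009 → n = 5.

n = 5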